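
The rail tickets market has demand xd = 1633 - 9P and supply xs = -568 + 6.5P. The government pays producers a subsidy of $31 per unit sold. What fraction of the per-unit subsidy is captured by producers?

Pre-subsidy: 1633 - 9P = -568 + 6.5P gives P* = 142, x* = 355.
With the subsidy, sellers receive Ps = Pb + 31 for each unit, where Pb is the price buyers pay.
Supply in terms of Pb becomes xs = -568 + 6.5(Pb + 31) = -366.5 + 6.5Pb. Setting this equal to demand: 1633 - 9Pb = -366.5 + 6.5Pb, so Pb = 129.
Sellers receive Ps = 129 + 31 = 160; x' = 1633 − 9·129 = 472.
Buyers' price falls by P* − Pb = 142 − 129 = 13; sellers' price rises by Ps − P* = 160 − 142 = 18.
So producers capture 18/31 = 18/31 of each unit of subsidy.

Producer share = 18/31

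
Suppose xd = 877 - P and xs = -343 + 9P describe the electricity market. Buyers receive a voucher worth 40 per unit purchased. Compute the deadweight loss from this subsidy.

Pre-subsidy: 877 - P = -343 + 9P gives P* = 122, x* = 755.
With the rebate, buyers effectively pay Pb = Ps − 40, where Ps is the price sellers receive.
Demand in terms of Ps becomes xd = 877 − 1(Ps − 40) = 917 - Ps. Setting this equal to supply: 917 - Ps = -343 + 9Ps, so Ps = 126.
Buyers pay Pb = 126 − 40 = 86; x' = -343 + 9·126 = 791.
The subsidy expands output by 791 − 755 = 36 past the efficient level; on those units the gap between marginal cost and willingness to pay runs from 0 up to 40.
DWL = ½ × 40 × 36 = 720.

Deadweight loss = 720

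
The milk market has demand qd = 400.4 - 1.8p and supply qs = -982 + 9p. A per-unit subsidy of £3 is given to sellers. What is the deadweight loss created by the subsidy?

Deadweight loss = £6.75

Pre-subsidy: 400.4 - 1.8p = -982 + 9p gives p* = 128, q* = 170.
With the subsidy, sellers receive ps = pb + 3 for each unit, where pb is the price buyers pay.
Supply in terms of pb becomes qs = -982 + 9(pb + 3) = -955 + 9pb. Setting this equal to demand: 400.4 - 1.8pb = -955 + 9pb, so pb = 125.5.
Sellers receive ps = 125.5 + 3 = 128.5; q' = 400.4 − 1.8·125.5 = 174.5.
The subsidy expands output by 174.5 − 170 = 4.5 past the efficient level; on those units the gap between marginal cost and willingness to pay runs from 0 up to 3.
DWL = ½ × 3 × 4.5 = 6.75.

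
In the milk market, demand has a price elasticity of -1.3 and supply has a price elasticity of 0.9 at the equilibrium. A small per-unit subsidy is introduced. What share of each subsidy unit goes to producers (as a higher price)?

For a small subsidy around the equilibrium, the benefit split depends on the relative slopes, which at a point are proportional to the elasticities.
Buyer share = εs/(εs + |εd|) = 0.9/(0.9 + 1.3) = 9/22; seller share = |εd|/(εs + |εd|) = 13/22.
So producers capture 13/22 of the subsidy.

Producer share = 13/22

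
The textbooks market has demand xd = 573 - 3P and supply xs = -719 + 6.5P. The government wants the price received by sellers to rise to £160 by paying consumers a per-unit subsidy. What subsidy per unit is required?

Required subsidy s = £76 per unit

At a seller price of 160, quantity supplied is -719 + 6.5·160 = 321.
Buyers absorb 321 only when they pay Pb with 573 − 3·Pb = 321, i.e. Pb = 84.
s = Ps − Pb = 160 − 84 = 76.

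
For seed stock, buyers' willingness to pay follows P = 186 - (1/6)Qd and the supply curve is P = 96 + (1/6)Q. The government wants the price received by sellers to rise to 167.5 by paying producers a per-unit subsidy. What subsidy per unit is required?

Required subsidy s = 53 per unit

At a seller price of 167.5, quantity supplied is -576 + 6·167.5 = 429.
Buyers absorb 429 only when they pay Pb = 186 − (1/6)·429 = 114.5.
s = Ps − Pb = 167.5 − 114.5 = 53.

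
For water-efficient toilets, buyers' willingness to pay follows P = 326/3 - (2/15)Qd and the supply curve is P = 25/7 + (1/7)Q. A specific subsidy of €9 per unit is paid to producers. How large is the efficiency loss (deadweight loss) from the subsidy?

Deadweight loss = 8505/58

Pre-subsidy: 326/3 - (2/15)Q = 25/7 + (1/7)Q gives Q* = 11035/29 and P* = 1680/29.
With the subsidy, sellers receive Ps = Pb + 9 for each unit, where Pb is the price buyers pay.
On the curves, Pb = 326/3 - (2/15)Q and Ps = 25/7 + (1/7)Q; the wedge Ps − Pb = 9 gives 25/7 + (1/7)Q − (326/3 - (2/15)Q) = 9, so Q' = 11980/29.
Then Pb = 326/3 − (2/15)·(11980/29) = 1554/29 and Ps = 25/7 + (1/7)·(11980/29) = 1815/29.
The subsidy expands output by 11980/29 − 11035/29 = 945/29 past the efficient level; on those units the gap between marginal cost and willingness to pay runs from 0 up to 9.
DWL = ½ × 9 × 945/29 = 8505/58.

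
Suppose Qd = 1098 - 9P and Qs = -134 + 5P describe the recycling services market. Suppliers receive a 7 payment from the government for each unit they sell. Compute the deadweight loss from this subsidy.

Deadweight loss = 78.75

Pre-subsidy: 1098 - 9P = -134 + 5P gives P* = 88, Q* = 306.
With the subsidy, sellers receive Ps = Pb + 7 for each unit, where Pb is the price buyers pay.
Supply in terms of Pb becomes Qs = -134 + 5(Pb + 7) = -99 + 5Pb. Setting this equal to demand: 1098 - 9Pb = -99 + 5Pb, so Pb = 85.5.
Sellers receive Ps = 85.5 + 7 = 92.5; Q' = 1098 − 9·85.5 = 328.5.
The subsidy expands output by 328.5 − 306 = 22.5 past the efficient level; on those units the gap between marginal cost and willingness to pay runs from 0 up to 7.
DWL = ½ × 7 × 22.5 = 78.75.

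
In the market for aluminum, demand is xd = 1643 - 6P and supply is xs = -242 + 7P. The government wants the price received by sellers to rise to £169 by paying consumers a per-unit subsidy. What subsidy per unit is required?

At a seller price of 169, quantity supplied is -242 + 7·169 = 941.
Buyers absorb 941 only when they pay Pb with 1643 − 6·Pb = 941, i.e. Pb = 117.
s = Ps − Pb = 169 − 117 = 52.

Required subsidy s = £52 per unit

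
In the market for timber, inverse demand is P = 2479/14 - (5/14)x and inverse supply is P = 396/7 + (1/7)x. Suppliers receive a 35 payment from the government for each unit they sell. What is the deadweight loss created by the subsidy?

Deadweight loss = 1225

Pre-subsidy: 2479/14 - (5/14)x = 396/7 + (1/7)x gives x* = 241 and P* = 91.
With the subsidy, sellers receive Ps = Pb + 35 for each unit, where Pb is the price buyers pay.
On the curves, Pb = 2479/14 - (5/14)x and Ps = 396/7 + (1/7)x; the wedge Ps − Pb = 35 gives 396/7 + (1/7)x − (2479/14 - (5/14)x) = 35, so x' = 311.
Then Pb = 2479/14 − (5/14)·311 = 66 and Ps = 396/7 + (1/7)·311 = 101.
The subsidy expands output by 311 − 241 = 70 past the efficient level; on those units the gap between marginal cost and willingness to pay runs from 0 up to 35.
DWL = ½ × 35 × 70 = 1225.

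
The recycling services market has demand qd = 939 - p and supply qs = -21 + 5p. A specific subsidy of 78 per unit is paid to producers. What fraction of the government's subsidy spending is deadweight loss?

Pre-subsidy: 939 - p = -21 + 5p gives p* = 160, q* = 779.
With the subsidy, sellers receive ps = pb + 78 for each unit, where pb is the price buyers pay.
Supply in terms of pb becomes qs = -21 + 5(pb + 78) = 369 + 5pb. Setting this equal to demand: 939 - pb = 369 + 5pb, so pb = 95.
Sellers receive ps = 95 + 78 = 173; q' = 939 − 1·95 = 844.
ΔCS = ½(779 + 844)(160 − 95) = 52747.5; ΔPS = ½(779 + 844)(173 − 160) = 10549.5.
Government spending = 78 × 844 = 65832.
DWL = ½ × 78 × (844 − 779) = 2535; fraction = 2535 / 65832 = 65/1688.

DWL / government spending = 65/1688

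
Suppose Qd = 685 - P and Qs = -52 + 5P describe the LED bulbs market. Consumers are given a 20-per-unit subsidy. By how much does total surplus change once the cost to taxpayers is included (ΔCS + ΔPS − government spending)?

Pre-subsidy: 685 - P = -52 + 5P gives P* = 737/6, Q* = 3373/6.
With the rebate, buyers effectively pay Pb = Ps − 20, where Ps is the price sellers receive.
Demand in terms of Ps becomes Qd = 685 − 1(Ps − 20) = 705 - Ps. Setting this equal to supply: 705 - Ps = -52 + 5Ps, so Ps = 757/6.
Buyers pay Pb = 757/6 − 20 = 637/6; Q' = -52 + 5·(757/6) = 3473/6.
ΔCS = ½(3373/6 + 3473/6)(737/6 − 637/6) = 28525/3; ΔPS = ½(3373/6 + 3473/6)(757/6 − 737/6) = 5705/3.
Government spending = 20 × 3473/6 = 34730/3.
Net change = 28525/3 + 5705/3 − 34730/3 = -500/3. The loss equals the DWL triangle ½·20·50/3.

Net change in total surplus = -500/3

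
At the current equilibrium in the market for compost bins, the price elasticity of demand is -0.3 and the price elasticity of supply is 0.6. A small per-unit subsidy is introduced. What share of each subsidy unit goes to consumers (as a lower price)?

Consumer share = 2/3

For a small subsidy around the equilibrium, the benefit split depends on the relative slopes, which at a point are proportional to the elasticities.
Buyer share = εs/(εs + |εd|) = 0.6/(0.6 + 0.3) = 2/3; seller share = |εd|/(εs + |εd|) = 1/3.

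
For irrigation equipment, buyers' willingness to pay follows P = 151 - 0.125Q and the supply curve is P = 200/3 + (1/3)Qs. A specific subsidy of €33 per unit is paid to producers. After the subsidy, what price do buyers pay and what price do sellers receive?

Pre-subsidy: 151 - 0.125Q = 200/3 + (1/3)Q gives Q* = 184 and P* = 128.
With the subsidy, sellers receive Ps = Pb + 33 for each unit, where Pb is the price buyers pay.
On the curves, Pb = 151 - 0.125Q and Ps = 200/3 + (1/3)Q; the wedge Ps − Pb = 33 gives 200/3 + (1/3)Q − (151 - 0.125Q) = 33, so Q' = 256.
Then Pb = 151 − 0.125·256 = 119 and Ps = 200/3 + (1/3)·256 = 152.

Buyers pay €119; sellers receive €152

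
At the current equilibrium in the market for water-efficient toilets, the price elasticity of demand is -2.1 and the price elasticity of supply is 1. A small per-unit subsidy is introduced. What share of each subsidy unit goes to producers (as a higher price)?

Producer share = 21/31

For a small subsidy around the equilibrium, the benefit split depends on the relative slopes, which at a point are proportional to the elasticities.
Buyer share = εs/(εs + |εd|) = 1/(1 + 2.1) = 10/31; seller share = |εd|/(εs + |εd|) = 21/31.
So producers capture 21/31 of the subsidy.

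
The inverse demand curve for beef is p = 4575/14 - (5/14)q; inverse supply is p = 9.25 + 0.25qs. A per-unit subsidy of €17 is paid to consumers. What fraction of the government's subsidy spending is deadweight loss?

Pre-subsidy: 4575/14 - (5/14)q = 9.25 + 0.25q gives q* = 523 and p* = 140.
With the rebate, buyers effectively pay pb = ps − 17, where ps is the price sellers receive.
On the curves, pb = 4575/14 - (5/14)q and ps = 9.25 + 0.25q; the wedge ps − pb = 17 gives 9.25 + 0.25q − (4575/14 - (5/14)q) = 17, so q' = 551.
Then pb = 4575/14 − (5/14)·551 = 130 and ps = 9.25 + 0.25·551 = 147.
ΔCS = ½(523 + 551)(140 − 130) = 5370; ΔPS = ½(523 + 551)(147 − 140) = 3759.
Government spending = 17 × 551 = 9367.
DWL = ½ × 17 × (551 − 523) = 238; fraction = 238 / 9367 = 14/551.

DWL / government spending = 14/551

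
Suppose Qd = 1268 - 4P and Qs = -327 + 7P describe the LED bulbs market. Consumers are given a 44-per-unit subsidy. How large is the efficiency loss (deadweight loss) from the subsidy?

Pre-subsidy: 1268 - 4P = -327 + 7P gives P* = 145, Q* = 688.
With the rebate, buyers effectively pay Pb = Ps − 44, where Ps is the price sellers receive.
Demand in terms of Ps becomes Qd = 1268 − 4(Ps − 44) = 1444 - 4Ps. Setting this equal to supply: 1444 - 4Ps = -327 + 7Ps, so Ps = 161.
Buyers pay Pb = 161 − 44 = 117; Q' = -327 + 7·161 = 800.
The subsidy expands output by 800 − 688 = 112 past the efficient level; on those units the gap between marginal cost and willingness to pay runs from 0 up to 44.
DWL = ½ × 44 × 112 = 2464.

Deadweight loss = 2464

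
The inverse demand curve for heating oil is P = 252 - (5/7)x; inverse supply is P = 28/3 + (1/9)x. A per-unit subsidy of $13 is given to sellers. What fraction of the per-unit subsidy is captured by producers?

Producer share = 7/52

Pre-subsidy: 252 - (5/7)x = 28/3 + (1/9)x gives x* = 294 and P* = 42.
With the subsidy, sellers receive Ps = Pb + 13 for each unit, where Pb is the price buyers pay.
On the curves, Pb = 252 - (5/7)x and Ps = 28/3 + (1/9)x; the wedge Ps − Pb = 13 gives 28/3 + (1/9)x − (252 - (5/7)x) = 13, so x' = 309.75.
Then Pb = 252 − (5/7)·309.75 = 30.75 and Ps = 28/3 + (1/9)·309.75 = 43.75.
Buyers' price falls by P* − Pb = 42 − 30.75 = 11.25; sellers' price rises by Ps − P* = 43.75 − 42 = 1.75.
So producers capture 1.75/13 = 7/52 of each unit of subsidy.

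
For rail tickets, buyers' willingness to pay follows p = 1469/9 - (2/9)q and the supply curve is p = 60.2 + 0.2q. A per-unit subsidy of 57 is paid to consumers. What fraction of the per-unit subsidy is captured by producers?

Pre-subsidy: 1469/9 - (2/9)q = 60.2 + 0.2q gives q* = 244 and p* = 109.
With the rebate, buyers effectively pay pb = ps − 57, where ps is the price sellers receive.
On the curves, pb = 1469/9 - (2/9)q and ps = 60.2 + 0.2q; the wedge ps − pb = 57 gives 60.2 + 0.2q − (1469/9 - (2/9)q) = 57, so q' = 379.
Then pb = 1469/9 − (2/9)·379 = 79 and ps = 60.2 + 0.2·379 = 136.
Buyers' price falls by p* − pb = 109 − 79 = 30; sellers' price rises by ps − p* = 136 − 109 = 27.
So producers capture 27/57 = 9/19 of each unit of subsidy.

Producer share = 9/19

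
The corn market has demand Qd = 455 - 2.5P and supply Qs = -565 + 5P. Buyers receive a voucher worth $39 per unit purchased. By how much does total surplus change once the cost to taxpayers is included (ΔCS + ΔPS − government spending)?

Net change in total surplus = -$1267.5

Pre-subsidy: 455 - 2.5P = -565 + 5P gives P* = 136, Q* = 115.
With the rebate, buyers effectively pay Pb = Ps − 39, where Ps is the price sellers receive.
Demand in terms of Ps becomes Qd = 455 − 2.5(Ps − 39) = 552.5 - 2.5Ps. Setting this equal to supply: 552.5 - 2.5Ps = -565 + 5Ps, so Ps = 149.
Buyers pay Pb = 149 − 39 = 110; Q' = -565 + 5·149 = 180.
ΔCS = ½(115 + 180)(136 − 110) = 3835; ΔPS = ½(115 + 180)(149 − 136) = 1917.5.
Government spending = 39 × 180 = 7020.
Net change = 3835 + 1917.5 − 7020 = -1267.5. The loss equals the DWL triangle ½·39·65.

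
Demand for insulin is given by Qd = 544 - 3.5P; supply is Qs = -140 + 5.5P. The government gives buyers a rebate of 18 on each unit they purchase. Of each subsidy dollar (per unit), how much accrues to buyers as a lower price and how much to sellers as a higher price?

Pre-subsidy: 544 - 3.5P = -140 + 5.5P gives P* = 76, Q* = 278.
With the rebate, buyers effectively pay Pb = Ps − 18, where Ps is the price sellers receive.
Demand in terms of Ps becomes Qd = 544 − 3.5(Ps − 18) = 607 - 3.5Ps. Setting this equal to supply: 607 - 3.5Ps = -140 + 5.5Ps, so Ps = 83.
Buyers pay Pb = 83 − 18 = 65; Q' = -140 + 5.5·83 = 316.5.
Buyers' price falls by P* − Pb = 76 − 65 = 11; sellers' price rises by Ps − P* = 83 − 76 = 7.

Buyers gain 11 per unit; sellers gain 7 per unit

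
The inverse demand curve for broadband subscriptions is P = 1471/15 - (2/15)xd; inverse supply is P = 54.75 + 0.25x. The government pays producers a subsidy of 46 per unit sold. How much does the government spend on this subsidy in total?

Pre-subsidy: 1471/15 - (2/15)x = 54.75 + 0.25x gives x* = 113 and P* = 83.
With the subsidy, sellers receive Ps = Pb + 46 for each unit, where Pb is the price buyers pay.
On the curves, Pb = 1471/15 - (2/15)x and Ps = 54.75 + 0.25x; the wedge Ps − Pb = 46 gives 54.75 + 0.25x − (1471/15 - (2/15)x) = 46, so x' = 233.
Then Pb = 1471/15 − (2/15)·233 = 67 and Ps = 54.75 + 0.25·233 = 113.
Government outlay = subsidy × quantity = 46 × 233 = 10718.

Government cost = 10718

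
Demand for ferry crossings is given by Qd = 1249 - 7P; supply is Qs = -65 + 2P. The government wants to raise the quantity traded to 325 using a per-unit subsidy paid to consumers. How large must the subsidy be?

At Q = 325, invert demand for the buyer price: Pb = (1249 − 325)/7 = 132; invert supply for the seller price: Ps = (325 − (-65))/2 = 195.
The subsidy must fill the gap: s = Ps − Pb = 195 − 132 = 63.

Required subsidy s = 63 per unit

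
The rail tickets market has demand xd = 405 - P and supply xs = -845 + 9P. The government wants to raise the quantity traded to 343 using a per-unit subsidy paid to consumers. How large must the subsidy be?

At x = 343, invert demand for the buyer price: Pb = (405 − 343)/1 = 62; invert supply for the seller price: Ps = (343 − (-845))/9 = 132.
The subsidy must fill the gap: s = Ps − Pb = 132 − 62 = 70.

Required subsidy s = 70 per unit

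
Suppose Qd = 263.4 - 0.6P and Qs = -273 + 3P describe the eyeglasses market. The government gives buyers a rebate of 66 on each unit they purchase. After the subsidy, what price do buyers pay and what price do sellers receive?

Pre-subsidy: 263.4 - 0.6P = -273 + 3P gives P* = 149, Q* = 174.
With the rebate, buyers effectively pay Pb = Ps − 66, where Ps is the price sellers receive.
Demand in terms of Ps becomes Qd = 263.4 − 0.6(Ps − 66) = 303 - 0.6Ps. Setting this equal to supply: 303 - 0.6Ps = -273 + 3Ps, so Ps = 160.
Buyers pay Pb = 160 − 66 = 94; Q' = -273 + 3·160 = 207.

Buyers pay 94; sellers receive 160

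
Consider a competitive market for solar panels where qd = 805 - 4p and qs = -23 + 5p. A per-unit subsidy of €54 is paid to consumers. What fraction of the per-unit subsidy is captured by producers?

Pre-subsidy: 805 - 4p = -23 + 5p gives p* = 92, q* = 437.
With the rebate, buyers effectively pay pb = ps − 54, where ps is the price sellers receive.
Demand in terms of ps becomes qd = 805 − 4(ps − 54) = 1021 - 4ps. Setting this equal to supply: 1021 - 4ps = -23 + 5ps, so ps = 116.
Buyers pay pb = 116 − 54 = 62; q' = -23 + 5·116 = 557.
Buyers' price falls by p* − pb = 92 − 62 = 30; sellers' price rises by ps − p* = 116 − 92 = 24.
So producers capture 24/54 = 4/9 of each unit of subsidy.

Producer share = 4/9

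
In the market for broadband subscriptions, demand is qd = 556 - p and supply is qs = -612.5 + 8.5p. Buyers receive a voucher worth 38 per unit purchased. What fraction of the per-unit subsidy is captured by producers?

Pre-subsidy: 556 - p = -612.5 + 8.5p gives p* = 123, q* = 433.
With the rebate, buyers effectively pay pb = ps − 38, where ps is the price sellers receive.
Demand in terms of ps becomes qd = 556 − 1(ps − 38) = 594 - ps. Setting this equal to supply: 594 - ps = -612.5 + 8.5ps, so ps = 127.
Buyers pay pb = 127 − 38 = 89; q' = -612.5 + 8.5·127 = 467.
Buyers' price falls by p* − pb = 123 − 89 = 34; sellers' price rises by ps − p* = 127 − 123 = 4.
So producers capture 4/38 = 2/19 of each unit of subsidy.

Producer share = 2/19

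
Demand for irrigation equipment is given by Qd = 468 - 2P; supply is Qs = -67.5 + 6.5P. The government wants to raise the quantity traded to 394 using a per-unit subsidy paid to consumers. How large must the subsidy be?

At Q = 394, invert demand for the buyer price: Pb = (468 − 394)/2 = 37; invert supply for the seller price: Ps = (394 − (-67.5))/6.5 = 71.
The subsidy must fill the gap: s = Ps − Pb = 71 − 37 = 34.

Required subsidy s = 34 per unit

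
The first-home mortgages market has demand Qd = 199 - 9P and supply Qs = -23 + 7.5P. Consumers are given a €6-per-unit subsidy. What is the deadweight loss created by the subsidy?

Pre-subsidy: 199 - 9P = -23 + 7.5P gives P* = 148/11, Q* = 857/11.
With the rebate, buyers effectively pay Pb = Ps − 6, where Ps is the price sellers receive.
Demand in terms of Ps becomes Qd = 199 − 9(Ps − 6) = 253 - 9Ps. Setting this equal to supply: 253 - 9Ps = -23 + 7.5Ps, so Ps = 184/11.
Buyers pay Pb = 184/11 − 6 = 118/11; Q' = -23 + 7.5·(184/11) = 1127/11.
The subsidy expands output by 1127/11 − 857/11 = 270/11 past the efficient level; on those units the gap between marginal cost and willingness to pay runs from 0 up to 6.
DWL = ½ × 6 × 270/11 = 810/11.

Deadweight loss = 810/11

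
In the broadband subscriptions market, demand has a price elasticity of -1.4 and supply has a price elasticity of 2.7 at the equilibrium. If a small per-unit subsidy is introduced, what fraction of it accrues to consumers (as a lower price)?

Consumer share = 27/41

For a small subsidy around the equilibrium, the benefit split depends on the relative slopes, which at a point are proportional to the elasticities.
Buyer share = εs/(εs + |εd|) = 2.7/(2.7 + 1.4) = 27/41; seller share = |εd|/(εs + |εd|) = 14/41.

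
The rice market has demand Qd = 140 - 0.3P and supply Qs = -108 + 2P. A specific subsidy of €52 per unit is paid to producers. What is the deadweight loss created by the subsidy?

Deadweight loss = 8112/23

Pre-subsidy: 140 - 0.3P = -108 + 2P gives P* = 2480/23, Q* = 2476/23.
With the subsidy, sellers receive Ps = Pb + 52 for each unit, where Pb is the price buyers pay.
Supply in terms of Pb becomes Qs = -108 + 2(Pb + 52) = -4 + 2Pb. Setting this equal to demand: 140 - 0.3Pb = -4 + 2Pb, so Pb = 1440/23.
Sellers receive Ps = 1440/23 + 52 = 2636/23; Q' = 140 − 0.3·(1440/23) = 2788/23.
The subsidy expands output by 2788/23 − 2476/23 = 312/23 past the efficient level; on those units the gap between marginal cost and willingness to pay runs from 0 up to 52.
DWL = ½ × 52 × 312/23 = 8112/23.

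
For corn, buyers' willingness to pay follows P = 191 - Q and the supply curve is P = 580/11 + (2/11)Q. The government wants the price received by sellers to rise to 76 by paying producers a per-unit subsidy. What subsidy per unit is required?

Required subsidy s = 13 per unit

At a seller price of 76, quantity supplied is -290 + 5.5·76 = 128.
Buyers absorb 128 only when they pay Pb = 191 − 1·128 = 63.
s = Ps − Pb = 76 − 63 = 13.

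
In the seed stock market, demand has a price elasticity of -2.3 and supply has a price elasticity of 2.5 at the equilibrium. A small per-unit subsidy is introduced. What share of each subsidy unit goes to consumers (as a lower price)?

Consumer share = 25/48

For a small subsidy around the equilibrium, the benefit split depends on the relative slopes, which at a point are proportional to the elasticities.
Buyer share = εs/(εs + |εd|) = 2.5/(2.5 + 2.3) = 25/48; seller share = |εd|/(εs + |εd|) = 23/48.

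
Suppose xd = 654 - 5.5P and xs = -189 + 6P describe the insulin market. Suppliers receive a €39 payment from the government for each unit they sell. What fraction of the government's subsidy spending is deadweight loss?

Pre-subsidy: 654 - 5.5P = -189 + 6P gives P* = 1686/23, x* = 5769/23.
With the subsidy, sellers receive Ps = Pb + 39 for each unit, where Pb is the price buyers pay.
Supply in terms of Pb becomes xs = -189 + 6(Pb + 39) = 45 + 6Pb. Setting this equal to demand: 654 - 5.5Pb = 45 + 6Pb, so Pb = 1218/23.
Sellers receive Ps = 1218/23 + 39 = 2115/23; x' = 654 − 5.5·(1218/23) = 8343/23.
ΔCS = ½(5769/23 + 8343/23)(1686/23 − 1218/23) = 3302208/529; ΔPS = ½(5769/23 + 8343/23)(2115/23 − 1686/23) = 3027024/529.
Government spending = 39 × 8343/23 = 325377/23.
DWL = ½ × 39 × (8343/23 − 5769/23) = 50193/23; fraction = (50193/23) / (325377/23) = 143/927.

DWL / government spending = 143/927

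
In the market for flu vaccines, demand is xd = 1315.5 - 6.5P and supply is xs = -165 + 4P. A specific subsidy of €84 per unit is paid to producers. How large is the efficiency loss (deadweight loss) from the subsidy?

Pre-subsidy: 1315.5 - 6.5P = -165 + 4P gives P* = 141, x* = 399.
With the subsidy, sellers receive Ps = Pb + 84 for each unit, where Pb is the price buyers pay.
Supply in terms of Pb becomes xs = -165 + 4(Pb + 84) = 171 + 4Pb. Setting this equal to demand: 1315.5 - 6.5Pb = 171 + 4Pb, so Pb = 109.
Sellers receive Ps = 109 + 84 = 193; x' = 1315.5 − 6.5·109 = 607.
The subsidy expands output by 607 − 399 = 208 past the efficient level; on those units the gap between marginal cost and willingness to pay runs from 0 up to 84.
DWL = ½ × 84 × 208 = 8736.

Deadweight loss = €8736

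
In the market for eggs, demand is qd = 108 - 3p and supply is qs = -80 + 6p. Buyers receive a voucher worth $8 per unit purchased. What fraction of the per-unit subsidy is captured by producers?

Pre-subsidy: 108 - 3p = -80 + 6p gives p* = 188/9, q* = 136/3.
With the rebate, buyers effectively pay pb = ps − 8, where ps is the price sellers receive.
Demand in terms of ps becomes qd = 108 − 3(ps − 8) = 132 - 3ps. Setting this equal to supply: 132 - 3ps = -80 + 6ps, so ps = 212/9.
Buyers pay pb = 212/9 − 8 = 140/9; q' = -80 + 6·(212/9) = 184/3.
Buyers' price falls by p* − pb = 188/9 − 140/9 = 16/3; sellers' price rises by ps − p* = 212/9 − 188/9 = 8/3.
So producers capture (8/3)/8 = 1/3 of each unit of subsidy.

Producer share = 1/3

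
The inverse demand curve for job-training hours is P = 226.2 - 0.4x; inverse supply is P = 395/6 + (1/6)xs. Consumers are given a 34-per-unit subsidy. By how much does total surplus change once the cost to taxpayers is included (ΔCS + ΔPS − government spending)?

Pre-subsidy: 226.2 - 0.4x = 395/6 + (1/6)x gives x* = 283 and P* = 113.
With the rebate, buyers effectively pay Pb = Ps − 34, where Ps is the price sellers receive.
On the curves, Pb = 226.2 - 0.4x and Ps = 395/6 + (1/6)x; the wedge Ps − Pb = 34 gives 395/6 + (1/6)x − (226.2 - 0.4x) = 34, so x' = 343.
Then Pb = 226.2 − 0.4·343 = 89 and Ps = 395/6 + (1/6)·343 = 123.
ΔCS = ½(283 + 343)(113 − 89) = 7512; ΔPS = ½(283 + 343)(123 − 113) = 3130.
Government spending = 34 × 343 = 11662.
Net change = 7512 + 3130 − 11662 = -1020. The loss equals the DWL triangle ½·34·60.

Net change in total surplus = -1020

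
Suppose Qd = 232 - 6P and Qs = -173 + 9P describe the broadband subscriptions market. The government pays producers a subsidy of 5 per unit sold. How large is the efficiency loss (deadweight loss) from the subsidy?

Deadweight loss = 45

Pre-subsidy: 232 - 6P = -173 + 9P gives P* = 27, Q* = 70.
With the subsidy, sellers receive Ps = Pb + 5 for each unit, where Pb is the price buyers pay.
Supply in terms of Pb becomes Qs = -173 + 9(Pb + 5) = -128 + 9Pb. Setting this equal to demand: 232 - 6Pb = -128 + 9Pb, so Pb = 24.
Sellers receive Ps = 24 + 5 = 29; Q' = 232 − 6·24 = 88.
The subsidy expands output by 88 − 70 = 18 past the efficient level; on those units the gap between marginal cost and willingness to pay runs from 0 up to 5.
DWL = ½ × 5 × 18 = 45.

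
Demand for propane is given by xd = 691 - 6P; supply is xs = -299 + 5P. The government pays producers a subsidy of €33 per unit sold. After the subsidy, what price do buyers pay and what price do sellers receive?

Buyers pay €75; sellers receive €108

Pre-subsidy: 691 - 6P = -299 + 5P gives P* = 90, x* = 151.
With the subsidy, sellers receive Ps = Pb + 33 for each unit, where Pb is the price buyers pay.
Supply in terms of Pb becomes xs = -299 + 5(Pb + 33) = -134 + 5Pb. Setting this equal to demand: 691 - 6Pb = -134 + 5Pb, so Pb = 75.
Sellers receive Ps = 75 + 33 = 108; x' = 691 − 6·75 = 241.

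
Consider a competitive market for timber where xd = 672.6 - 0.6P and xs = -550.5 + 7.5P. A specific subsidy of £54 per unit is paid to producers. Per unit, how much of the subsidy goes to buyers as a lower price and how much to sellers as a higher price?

Pre-subsidy: 672.6 - 0.6P = -550.5 + 7.5P gives P* = 151, x* = 582.
With the subsidy, sellers receive Ps = Pb + 54 for each unit, where Pb is the price buyers pay.
Supply in terms of Pb becomes xs = -550.5 + 7.5(Pb + 54) = -145.5 + 7.5Pb. Setting this equal to demand: 672.6 - 0.6Pb = -145.5 + 7.5Pb, so Pb = 101.
Sellers receive Ps = 101 + 54 = 155; x' = 672.6 − 0.6·101 = 612.
Buyers' price falls by P* − Pb = 151 − 101 = 50; sellers' price rises by Ps − P* = 155 − 151 = 4.

Buyers gain £50 per unit; sellers gain £4 per unit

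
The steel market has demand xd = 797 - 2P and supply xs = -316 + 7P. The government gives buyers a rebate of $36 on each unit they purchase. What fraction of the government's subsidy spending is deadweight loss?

DWL / government spending = 84/1817

Pre-subsidy: 797 - 2P = -316 + 7P gives P* = 371/3, x* = 1649/3.
With the rebate, buyers effectively pay Pb = Ps − 36, where Ps is the price sellers receive.
Demand in terms of Ps becomes xd = 797 − 2(Ps − 36) = 869 - 2Ps. Setting this equal to supply: 869 - 2Ps = -316 + 7Ps, so Ps = 395/3.
Buyers pay Pb = 395/3 − 36 = 287/3; x' = -316 + 7·(395/3) = 1817/3.
ΔCS = ½(1649/3 + 1817/3)(371/3 − 287/3) = 48524/3; ΔPS = ½(1649/3 + 1817/3)(395/3 − 371/3) = 13864/3.
Government spending = 36 × 1817/3 = 21804.
DWL = ½ × 36 × (1817/3 − 1649/3) = 1008; fraction = 1008 / 21804 = 84/1817.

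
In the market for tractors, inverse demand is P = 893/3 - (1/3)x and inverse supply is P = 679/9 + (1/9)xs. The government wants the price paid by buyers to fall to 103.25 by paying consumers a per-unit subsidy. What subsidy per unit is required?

Required subsidy s = 37 per unit

At a buyer price of 103.25, quantity demanded is 893 − 3·103.25 = 583.25.
Sellers supply 583.25 only when they receive Ps = 679/9 + (1/9)·583.25 = 140.25.
s = Ps − Pb = 140.25 − 103.25 = 37.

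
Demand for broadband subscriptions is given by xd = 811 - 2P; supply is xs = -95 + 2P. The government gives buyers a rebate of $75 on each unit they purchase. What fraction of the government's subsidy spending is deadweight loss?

DWL / government spending = 75/866

Pre-subsidy: 811 - 2P = -95 + 2P gives P* = 226.5, x* = 358.
With the rebate, buyers effectively pay Pb = Ps − 75, where Ps is the price sellers receive.
Demand in terms of Ps becomes xd = 811 − 2(Ps − 75) = 961 - 2Ps. Setting this equal to supply: 961 - 2Ps = -95 + 2Ps, so Ps = 264.
Buyers pay Pb = 264 − 75 = 189; x' = -95 + 2·264 = 433.
ΔCS = ½(358 + 433)(226.5 − 189) = 14831.25; ΔPS = ½(358 + 433)(264 − 226.5) = 14831.25.
Government spending = 75 × 433 = 32475.
DWL = ½ × 75 × (433 − 358) = 2812.5; fraction = 2812.5 / 32475 = 75/866.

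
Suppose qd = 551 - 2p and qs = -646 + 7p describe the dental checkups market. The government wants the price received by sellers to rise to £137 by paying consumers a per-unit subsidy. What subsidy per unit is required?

Required subsidy s = £18 per unit

At a seller price of 137, quantity supplied is -646 + 7·137 = 313.
Buyers absorb 313 only when they pay pb with 551 − 2·pb = 313, i.e. pb = 119.
s = ps − pb = 137 − 119 = 18.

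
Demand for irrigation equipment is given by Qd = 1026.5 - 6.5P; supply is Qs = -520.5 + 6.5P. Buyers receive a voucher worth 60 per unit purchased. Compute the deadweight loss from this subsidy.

Deadweight loss = 5850

Pre-subsidy: 1026.5 - 6.5P = -520.5 + 6.5P gives P* = 119, Q* = 253.
With the rebate, buyers effectively pay Pb = Ps − 60, where Ps is the price sellers receive.
Demand in terms of Ps becomes Qd = 1026.5 − 6.5(Ps − 60) = 1416.5 - 6.5Ps. Setting this equal to supply: 1416.5 - 6.5Ps = -520.5 + 6.5Ps, so Ps = 149.
Buyers pay Pb = 149 − 60 = 89; Q' = -520.5 + 6.5·149 = 448.
The subsidy expands output by 448 − 253 = 195 past the efficient level; on those units the gap between marginal cost and willingness to pay runs from 0 up to 60.
DWL = ½ × 60 × 195 = 5850.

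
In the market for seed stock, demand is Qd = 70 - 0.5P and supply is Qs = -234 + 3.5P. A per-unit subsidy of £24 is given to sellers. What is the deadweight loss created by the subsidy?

Deadweight loss = £126

Pre-subsidy: 70 - 0.5P = -234 + 3.5P gives P* = 76, Q* = 32.
With the subsidy, sellers receive Ps = Pb + 24 for each unit, where Pb is the price buyers pay.
Supply in terms of Pb becomes Qs = -234 + 3.5(Pb + 24) = -150 + 3.5Pb. Setting this equal to demand: 70 - 0.5Pb = -150 + 3.5Pb, so Pb = 55.
Sellers receive Ps = 55 + 24 = 79; Q' = 70 − 0.5·55 = 42.5.
The subsidy expands output by 42.5 − 32 = 10.5 past the efficient level; on those units the gap between marginal cost and willingness to pay runs from 0 up to 24.
DWL = ½ × 24 × 10.5 = 126.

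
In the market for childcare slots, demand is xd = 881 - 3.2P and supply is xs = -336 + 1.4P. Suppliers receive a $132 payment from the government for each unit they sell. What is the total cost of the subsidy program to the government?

Pre-subsidy: 881 - 3.2P = -336 + 1.4P gives P* = 6085/23, x* = 791/23.
With the subsidy, sellers receive Ps = Pb + 132 for each unit, where Pb is the price buyers pay.
Supply in terms of Pb becomes xs = -336 + 1.4(Pb + 132) = -151.2 + 1.4Pb. Setting this equal to demand: 881 - 3.2Pb = -151.2 + 1.4Pb, so Pb = 5161/23.
Sellers receive Ps = 5161/23 + 132 = 8197/23; x' = 881 − 3.2·(5161/23) = 18739/115.
Government outlay = subsidy × quantity = 132 × 18739/115 = 2473548/115.

Government cost = 2473548/115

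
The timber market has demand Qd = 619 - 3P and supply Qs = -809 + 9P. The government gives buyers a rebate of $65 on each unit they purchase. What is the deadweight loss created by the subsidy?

Deadweight loss = $4753.125

Pre-subsidy: 619 - 3P = -809 + 9P gives P* = 119, Q* = 262.
With the rebate, buyers effectively pay Pb = Ps − 65, where Ps is the price sellers receive.
Demand in terms of Ps becomes Qd = 619 − 3(Ps − 65) = 814 - 3Ps. Setting this equal to supply: 814 - 3Ps = -809 + 9Ps, so Ps = 135.25.
Buyers pay Pb = 135.25 − 65 = 70.25; Q' = -809 + 9·135.25 = 408.25.
The subsidy expands output by 408.25 − 262 = 146.25 past the efficient level; on those units the gap between marginal cost and willingness to pay runs from 0 up to 65.
DWL = ½ × 65 × 146.25 = 4753.125.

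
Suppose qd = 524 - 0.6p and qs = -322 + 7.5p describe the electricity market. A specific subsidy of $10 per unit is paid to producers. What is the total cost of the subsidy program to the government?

Pre-subsidy: 524 - 0.6p = -322 + 7.5p gives p* = 940/9, q* = 1384/3.
With the subsidy, sellers receive ps = pb + 10 for each unit, where pb is the price buyers pay.
Supply in terms of pb becomes qs = -322 + 7.5(pb + 10) = -247 + 7.5pb. Setting this equal to demand: 524 - 0.6pb = -247 + 7.5pb, so pb = 2570/27.
Sellers receive ps = 2570/27 + 10 = 2840/27; q' = 524 − 0.6·(2570/27) = 4202/9.
Government outlay = subsidy × quantity = 10 × 4202/9 = 42020/9.

Government cost = 42020/9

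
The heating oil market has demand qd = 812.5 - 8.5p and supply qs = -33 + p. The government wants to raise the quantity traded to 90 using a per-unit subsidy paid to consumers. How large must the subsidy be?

At q = 90, invert demand for the buyer price: pb = (812.5 − 90)/8.5 = 85; invert supply for the seller price: ps = (90 − (-33))/1 = 123.
The subsidy must fill the gap: s = ps − pb = 123 − 85 = 38.

Required subsidy s = 38 per unit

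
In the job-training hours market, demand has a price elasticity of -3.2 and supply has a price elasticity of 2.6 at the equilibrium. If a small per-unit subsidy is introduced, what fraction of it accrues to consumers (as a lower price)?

For a small subsidy around the equilibrium, the benefit split depends on the relative slopes, which at a point are proportional to the elasticities.
Buyer share = εs/(εs + |εd|) = 2.6/(2.6 + 3.2) = 13/29; seller share = |εd|/(εs + |εd|) = 16/29.

Consumer share = 13/29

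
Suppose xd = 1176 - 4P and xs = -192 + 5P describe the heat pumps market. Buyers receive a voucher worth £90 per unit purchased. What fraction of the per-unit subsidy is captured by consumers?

Pre-subsidy: 1176 - 4P = -192 + 5P gives P* = 152, x* = 568.
With the rebate, buyers effectively pay Pb = Ps − 90, where Ps is the price sellers receive.
Demand in terms of Ps becomes xd = 1176 − 4(Ps − 90) = 1536 - 4Ps. Setting this equal to supply: 1536 - 4Ps = -192 + 5Ps, so Ps = 192.
Buyers pay Pb = 192 − 90 = 102; x' = -192 + 5·192 = 768.
Buyers' price falls by P* − Pb = 152 − 102 = 50; sellers' price rises by Ps − P* = 192 − 152 = 40.
So consumers capture 50/90 = 5/9 of each unit of subsidy.

Consumer share = 5/9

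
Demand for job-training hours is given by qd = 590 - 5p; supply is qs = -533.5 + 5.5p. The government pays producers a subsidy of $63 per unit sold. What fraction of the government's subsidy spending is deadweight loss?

Pre-subsidy: 590 - 5p = -533.5 + 5.5p gives p* = 107, q* = 55.
With the subsidy, sellers receive ps = pb + 63 for each unit, where pb is the price buyers pay.
Supply in terms of pb becomes qs = -533.5 + 5.5(pb + 63) = -187 + 5.5pb. Setting this equal to demand: 590 - 5pb = -187 + 5.5pb, so pb = 74.
Sellers receive ps = 74 + 63 = 137; q' = 590 − 5·74 = 220.
ΔCS = ½(55 + 220)(107 − 74) = 4537.5; ΔPS = ½(55 + 220)(137 − 107) = 4125.
Government spending = 63 × 220 = 13860.
DWL = ½ × 63 × (220 − 55) = 5197.5; fraction = 5197.5 / 13860 = 0.375.

DWL / government spending = 0.375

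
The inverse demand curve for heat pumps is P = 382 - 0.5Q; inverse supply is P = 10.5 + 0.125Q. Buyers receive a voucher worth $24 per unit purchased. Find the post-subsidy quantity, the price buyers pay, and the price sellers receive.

Q' = 632.8; buyers pay $65.6; sellers receive $89.6

Pre-subsidy: 382 - 0.5Q = 10.5 + 0.125Q gives Q* = 594.4 and P* = 84.8.
With the rebate, buyers effectively pay Pb = Ps − 24, where Ps is the price sellers receive.
On the curves, Pb = 382 - 0.5Q and Ps = 10.5 + 0.125Q; the wedge Ps − Pb = 24 gives 10.5 + 0.125Q − (382 - 0.5Q) = 24, so Q' = 632.8.
Then Pb = 382 − 0.5·632.8 = 65.6 and Ps = 10.5 + 0.125·632.8 = 89.6.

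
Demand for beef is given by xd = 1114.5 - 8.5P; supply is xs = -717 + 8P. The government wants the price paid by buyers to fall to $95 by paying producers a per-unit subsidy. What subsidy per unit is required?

At a buyer price of 95, quantity demanded is 1114.5 − 8.5·95 = 307.
Sellers supply 307 only when they receive Ps with -717 + 8·Ps = 307, i.e. Ps = 128.
s = Ps − Pb = 128 − 95 = 33.

Required subsidy s = $33 per unit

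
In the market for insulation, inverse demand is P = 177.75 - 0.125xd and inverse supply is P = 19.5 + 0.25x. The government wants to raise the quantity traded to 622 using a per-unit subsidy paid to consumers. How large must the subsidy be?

At x = 622, from the demand curve buyers pay Pb = 177.75 − 0.125·622 = 100; from the supply curve sellers need Ps = 19.5 + 0.25·622 = 175.
The subsidy must fill the gap: s = Ps − Pb = 175 − 100 = 75.

Required subsidy s = 75 per unit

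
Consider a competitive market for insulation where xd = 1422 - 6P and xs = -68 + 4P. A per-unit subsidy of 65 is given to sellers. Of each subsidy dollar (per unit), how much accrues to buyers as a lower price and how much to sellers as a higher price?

Buyers gain 26 per unit; sellers gain 39 per unit

Pre-subsidy: 1422 - 6P = -68 + 4P gives P* = 149, x* = 528.
With the subsidy, sellers receive Ps = Pb + 65 for each unit, where Pb is the price buyers pay.
Supply in terms of Pb becomes xs = -68 + 4(Pb + 65) = 192 + 4Pb. Setting this equal to demand: 1422 - 6Pb = 192 + 4Pb, so Pb = 123.
Sellers receive Ps = 123 + 65 = 188; x' = 1422 − 6·123 = 684.
Buyers' price falls by P* − Pb = 149 − 123 = 26; sellers' price rises by Ps − P* = 188 − 149 = 39.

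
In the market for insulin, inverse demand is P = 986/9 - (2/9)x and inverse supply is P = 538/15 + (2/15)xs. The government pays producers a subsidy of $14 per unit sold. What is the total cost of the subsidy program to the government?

Pre-subsidy: 986/9 - (2/9)x = 538/15 + (2/15)x gives x* = 207.25 and P* = 63.5.
With the subsidy, sellers receive Ps = Pb + 14 for each unit, where Pb is the price buyers pay.
On the curves, Pb = 986/9 - (2/9)x and Ps = 538/15 + (2/15)x; the wedge Ps − Pb = 14 gives 538/15 + (2/15)x − (986/9 - (2/9)x) = 14, so x' = 246.625.
Then Pb = 986/9 − (2/9)·246.625 = 54.75 and Ps = 538/15 + (2/15)·246.625 = 68.75.
Government outlay = subsidy × quantity = 14 × 246.625 = 3452.75.

Government cost = $3452.75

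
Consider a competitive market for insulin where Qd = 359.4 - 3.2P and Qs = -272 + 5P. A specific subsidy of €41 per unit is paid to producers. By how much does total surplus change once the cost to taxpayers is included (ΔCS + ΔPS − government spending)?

Pre-subsidy: 359.4 - 3.2P = -272 + 5P gives P* = 77, Q* = 113.
With the subsidy, sellers receive Ps = Pb + 41 for each unit, where Pb is the price buyers pay.
Supply in terms of Pb becomes Qs = -272 + 5(Pb + 41) = -67 + 5Pb. Setting this equal to demand: 359.4 - 3.2Pb = -67 + 5Pb, so Pb = 52.
Sellers receive Ps = 52 + 41 = 93; Q' = 359.4 − 3.2·52 = 193.
ΔCS = ½(113 + 193)(77 − 52) = 3825; ΔPS = ½(113 + 193)(93 − 77) = 2448.
Government spending = 41 × 193 = 7913.
Net change = 3825 + 2448 − 7913 = -1640. The loss equals the DWL triangle ½·41·80.

Net change in total surplus = -€1640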